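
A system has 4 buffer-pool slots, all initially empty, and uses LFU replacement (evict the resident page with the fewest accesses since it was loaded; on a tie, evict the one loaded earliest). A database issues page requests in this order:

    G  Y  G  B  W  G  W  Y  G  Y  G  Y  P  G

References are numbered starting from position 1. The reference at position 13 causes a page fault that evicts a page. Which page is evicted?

B

pos 1: G -> fault, frames [G]
pos 2: Y -> fault, frames [G, Y]
pos 3: G -> hit
pos 4: B -> fault, frames [G, Y, B]
pos 5: W -> fault, frames [G, Y, B, W]
pos 6: G -> hit
pos 7: W -> hit
pos 8: Y -> hit
pos 9: G -> hit
pos 10: Y -> hit
pos 11: G -> hit
pos 12: Y -> hit
pos 13: P -> fault, evict B, frames [G, Y, W, P]
At position 13, page B is evicted.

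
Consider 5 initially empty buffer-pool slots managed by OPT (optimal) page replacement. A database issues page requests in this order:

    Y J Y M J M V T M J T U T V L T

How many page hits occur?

Y → miss, frames (Y)
J → miss, frames (Y J)
Y → hit
M → miss, frames (Y J M)
J → hit
M → hit
V → miss, frames (Y J M V)
T → miss, frames (Y J M V T)
M → hit
J → hit
T → hit
U → miss, evict M, frames (Y J V T U)
T → hit
V → hit
L → miss, evict U, frames (Y J V T L)
T → hit
Hits: 9.

9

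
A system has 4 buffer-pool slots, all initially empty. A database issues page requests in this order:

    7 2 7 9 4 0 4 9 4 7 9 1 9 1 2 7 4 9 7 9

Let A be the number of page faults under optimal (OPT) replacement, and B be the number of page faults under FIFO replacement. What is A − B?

-4

Under OPT: F F . F F F . . . . . F . . F . . . . . → 7 faults.
Under FIFO: F F . F F F . . . F . F F . F . F . F . → 11 faults.
A − B = 7 − 11 = -4.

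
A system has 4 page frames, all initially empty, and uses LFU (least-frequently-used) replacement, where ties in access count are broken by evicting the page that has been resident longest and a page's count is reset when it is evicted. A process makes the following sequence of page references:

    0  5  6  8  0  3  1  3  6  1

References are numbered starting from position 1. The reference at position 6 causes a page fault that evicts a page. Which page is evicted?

5

pos 1: 0: fault, frames {0}
pos 2: 5: fault, frames {0,5}
pos 3: 6: fault, frames {0,5,6}
pos 4: 8: fault, frames {0,5,6,8}
pos 5: 0: hit
pos 6: 3: fault, evict 5, frames {0,6,8,3}
At position 6, page 5 is evicted.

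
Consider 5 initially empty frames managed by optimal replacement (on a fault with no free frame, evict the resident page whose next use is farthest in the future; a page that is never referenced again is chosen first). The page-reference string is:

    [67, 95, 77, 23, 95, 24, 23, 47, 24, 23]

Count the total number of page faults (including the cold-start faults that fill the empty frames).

6

67 → miss, frames {67}
95 → miss, frames {67,95}
77 → miss, frames {67,95,77}
23 → miss, frames {67,95,77,23}
95 → hit
24 → miss, frames {67,95,77,23,24}
23 → hit
47 → miss, evict 77, frames {67,95,23,24,47}
24 → hit
23 → hit
Page faults: 6.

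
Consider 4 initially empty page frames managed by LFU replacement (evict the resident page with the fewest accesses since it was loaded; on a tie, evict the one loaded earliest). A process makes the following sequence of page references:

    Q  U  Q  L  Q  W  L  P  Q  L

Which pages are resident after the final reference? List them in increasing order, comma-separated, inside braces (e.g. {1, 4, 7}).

Q → miss, frames (Q)
U → miss, frames (Q U)
Q → hit
L → miss, frames (Q U L)
Q → hit
W → miss, frames (Q U L W)
L → hit
P → miss, evict U, frames (Q L W P)
Q → hit
L → hit

{L, P, Q, W}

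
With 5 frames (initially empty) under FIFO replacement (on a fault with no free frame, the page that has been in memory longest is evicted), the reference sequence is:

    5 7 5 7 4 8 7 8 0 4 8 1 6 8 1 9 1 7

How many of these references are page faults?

9

5: miss, frames [5]
7: miss, frames [5, 7]
5: hit
7: hit
4: miss, frames [5, 7, 4]
8: miss, frames [5, 7, 4, 8]
7: hit
8: hit
0: miss, frames [5, 7, 4, 8, 0]
4: hit
8: hit
1: miss, evict 5, frames [7, 4, 8, 0, 1]
6: miss, evict 7, frames [4, 8, 0, 1, 6]
8: hit
1: hit
9: miss, evict 4, frames [8, 0, 1, 6, 9]
1: hit
7: miss, evict 8, frames [0, 1, 6, 9, 7]
Page faults: 9.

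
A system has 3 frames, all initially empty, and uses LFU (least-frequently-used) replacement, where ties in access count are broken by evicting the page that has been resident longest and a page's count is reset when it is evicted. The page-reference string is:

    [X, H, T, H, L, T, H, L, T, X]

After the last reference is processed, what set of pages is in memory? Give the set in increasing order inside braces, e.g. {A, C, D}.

X → fault, frames {X}
H → fault, frames {X,H}
T → fault, frames {X,H,T}
H → hit
L → fault, evict X, frames {H,T,L}
T → hit
H → hit
L → hit
T → hit
X → fault, evict L, frames {H,T,X}

{H, T, X}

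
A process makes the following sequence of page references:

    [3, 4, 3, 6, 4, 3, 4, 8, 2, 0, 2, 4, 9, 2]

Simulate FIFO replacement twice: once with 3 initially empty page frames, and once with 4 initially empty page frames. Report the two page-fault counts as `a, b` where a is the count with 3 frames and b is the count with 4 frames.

3 frames: F F . F . . . F F F . F F F → 9 faults.
4 frames: F F . F . . . F F F . F F . → 8 faults.
8 < 9: adding a frame reduced faults, as is typical.

9, 8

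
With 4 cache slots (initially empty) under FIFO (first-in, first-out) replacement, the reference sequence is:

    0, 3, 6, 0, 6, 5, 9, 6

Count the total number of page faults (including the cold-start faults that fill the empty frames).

0 -> fault, frames [0]
3 -> fault, frames [0, 3]
6 -> fault, frames [0, 3, 6]
0 -> hit
6 -> hit
5 -> fault, frames [0, 3, 6, 5]
9 -> fault, evict 0, frames [3, 6, 5, 9]
6 -> hit
Page faults: 5.

5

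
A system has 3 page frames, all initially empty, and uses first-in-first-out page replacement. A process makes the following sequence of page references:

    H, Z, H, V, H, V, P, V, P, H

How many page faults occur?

5

H -> miss, frames [H]
Z -> miss, frames [H, Z]
H -> hit
V -> miss, frames [H, Z, V]
H -> hit
V -> hit
P -> miss, evict H, frames [Z, V, P]
V -> hit
P -> hit
H -> miss, evict Z, frames [V, P, H]
Page faults: 5.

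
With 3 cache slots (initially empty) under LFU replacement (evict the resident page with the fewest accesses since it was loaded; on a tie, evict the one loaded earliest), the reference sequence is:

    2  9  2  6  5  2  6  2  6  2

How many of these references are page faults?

4

2 -> fault, frames [2]
9 -> fault, frames [2, 9]
2 -> hit
6 -> fault, frames [2, 9, 6]
5 -> fault, evict 9, frames [2, 6, 5]
2 -> hit
6 -> hit
2 -> hit
6 -> hit
2 -> hit
Page faults: 4.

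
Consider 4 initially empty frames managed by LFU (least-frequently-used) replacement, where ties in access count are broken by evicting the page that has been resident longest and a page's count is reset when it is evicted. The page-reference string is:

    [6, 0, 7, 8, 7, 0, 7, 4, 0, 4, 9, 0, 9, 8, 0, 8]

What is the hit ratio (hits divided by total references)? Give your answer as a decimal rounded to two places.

0.56

6 → miss, frames [6]
0 → miss, frames [6, 0]
7 → miss, frames [6, 0, 7]
8 → miss, frames [6, 0, 7, 8]
7 → hit
0 → hit
7 → hit
4 → miss, evict 6, frames [0, 7, 8, 4]
0 → hit
4 → hit
9 → miss, evict 8, frames [0, 7, 4, 9]
0 → hit
9 → hit
8 → miss, evict 4, frames [0, 7, 9, 8]
0 → hit
8 → hit
Hits: 9 of 16 references → 9/16 = 0.5625.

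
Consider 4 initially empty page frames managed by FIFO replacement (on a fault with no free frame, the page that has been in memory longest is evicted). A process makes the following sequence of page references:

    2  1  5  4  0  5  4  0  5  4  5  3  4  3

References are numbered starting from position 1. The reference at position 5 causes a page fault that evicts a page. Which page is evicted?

2

pos 1: 2: fault, frames [2]
pos 2: 1: fault, frames [2, 1]
pos 3: 5: fault, frames [2, 1, 5]
pos 4: 4: fault, frames [2, 1, 5, 4]
pos 5: 0: fault, evict 2, frames [1, 5, 4, 0]
At position 5, page 2 is evicted.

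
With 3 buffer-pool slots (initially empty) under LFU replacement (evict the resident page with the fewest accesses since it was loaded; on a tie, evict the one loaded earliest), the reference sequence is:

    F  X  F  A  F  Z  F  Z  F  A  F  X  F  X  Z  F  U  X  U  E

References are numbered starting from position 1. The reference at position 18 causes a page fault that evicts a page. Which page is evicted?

U

pos 1: F -> miss, frames {F}
pos 2: X -> miss, frames {F,X}
pos 3: F -> hit
pos 4: A -> miss, frames {F,X,A}
pos 5: F -> hit
pos 6: Z -> miss, evict X, frames {F,A,Z}
pos 7: F -> hit
pos 8: Z -> hit
pos 9: F -> hit
pos 10: A -> hit
pos 11: F -> hit
pos 12: X -> miss, evict A, frames {F,Z,X}
pos 13: F -> hit
pos 14: X -> hit
pos 15: Z -> hit
pos 16: F -> hit
pos 17: U -> miss, evict X, frames {F,Z,U}
pos 18: X -> miss, evict U, frames {F,Z,X}
At position 18, page U is evicted.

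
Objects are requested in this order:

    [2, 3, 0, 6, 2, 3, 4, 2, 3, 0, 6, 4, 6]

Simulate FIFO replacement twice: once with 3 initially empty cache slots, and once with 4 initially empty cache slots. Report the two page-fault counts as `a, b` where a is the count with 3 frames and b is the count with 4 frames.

3 frames: F F F F F F F . . F F . . → 9 faults.
4 frames: F F F F . . F F F F F F . → 10 faults.
10 > 9: adding a frame increased faults — Belady's anomaly.

9, 10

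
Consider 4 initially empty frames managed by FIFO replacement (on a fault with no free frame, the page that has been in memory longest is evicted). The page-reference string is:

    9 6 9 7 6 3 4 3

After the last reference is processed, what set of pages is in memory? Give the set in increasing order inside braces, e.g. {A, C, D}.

{3, 4, 6, 7}

9 -> miss, frames {9}
6 -> miss, frames {9,6}
9 -> hit
7 -> miss, frames {9,6,7}
6 -> hit
3 -> miss, frames {9,6,7,3}
4 -> miss, evict 9, frames {6,7,3,4}
3 -> hit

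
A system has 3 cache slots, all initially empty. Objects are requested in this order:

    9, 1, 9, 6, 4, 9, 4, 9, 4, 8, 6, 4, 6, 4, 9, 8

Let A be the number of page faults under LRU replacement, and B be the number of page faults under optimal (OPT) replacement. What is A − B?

2

Under LRU: F F . F F . . . . F F . . . F F → 8 faults.
Under OPT: F F . F F . . . . F . . . . F . → 6 faults.
A − B = 8 − 6 = 2.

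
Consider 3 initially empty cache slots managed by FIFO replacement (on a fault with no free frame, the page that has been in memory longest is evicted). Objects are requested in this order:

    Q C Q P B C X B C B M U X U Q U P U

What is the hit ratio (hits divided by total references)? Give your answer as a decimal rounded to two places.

0.33

Q -> miss, frames (Q)
C -> miss, frames (Q C)
Q -> hit
P -> miss, frames (Q C P)
B -> miss, evict Q, frames (C P B)
C -> hit
X -> miss, evict C, frames (P B X)
B -> hit
C -> miss, evict P, frames (B X C)
B -> hit
M -> miss, evict B, frames (X C M)
U -> miss, evict X, frames (C M U)
X -> miss, evict C, frames (M U X)
U -> hit
Q -> miss, evict M, frames (U X Q)
U -> hit
P -> miss, evict U, frames (X Q P)
U -> miss, evict X, frames (Q P U)
Hits: 6 of 18 references → 6/18 = 0.3333.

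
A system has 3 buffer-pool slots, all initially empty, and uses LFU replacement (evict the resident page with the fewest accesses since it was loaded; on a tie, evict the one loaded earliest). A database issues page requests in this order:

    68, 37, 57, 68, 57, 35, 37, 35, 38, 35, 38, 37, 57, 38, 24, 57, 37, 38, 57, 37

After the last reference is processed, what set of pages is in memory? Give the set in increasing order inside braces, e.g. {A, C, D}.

{37, 57, 68}

68 → miss, frames (68)
37 → miss, frames (68 37)
57 → miss, frames (68 37 57)
68 → hit
57 → hit
35 → miss, evict 37, frames (68 57 35)
37 → miss, evict 35, frames (68 57 37)
35 → miss, evict 37, frames (68 57 35)
38 → miss, evict 35, frames (68 57 38)
35 → miss, evict 38, frames (68 57 35)
38 → miss, evict 35, frames (68 57 38)
37 → miss, evict 38, frames (68 57 37)
57 → hit
38 → miss, evict 37, frames (68 57 38)
24 → miss, evict 38, frames (68 57 24)
57 → hit
37 → miss, evict 24, frames (68 57 37)
38 → miss, evict 37, frames (68 57 38)
57 → hit
37 → miss, evict 38, frames (68 57 37)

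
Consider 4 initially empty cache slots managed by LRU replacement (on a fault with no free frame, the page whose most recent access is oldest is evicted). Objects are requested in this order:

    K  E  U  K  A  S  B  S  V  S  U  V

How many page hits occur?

4

K -> fault, frames {K}
E -> fault, frames {K,E}
U -> fault, frames {K,E,U}
K -> hit
A -> fault, frames {E,U,K,A}
S -> fault, evict E, frames {U,K,A,S}
B -> fault, evict U, frames {K,A,S,B}
S -> hit
V -> fault, evict K, frames {A,B,S,V}
S -> hit
U -> fault, evict A, frames {B,V,S,U}
V -> hit
Hits: 4.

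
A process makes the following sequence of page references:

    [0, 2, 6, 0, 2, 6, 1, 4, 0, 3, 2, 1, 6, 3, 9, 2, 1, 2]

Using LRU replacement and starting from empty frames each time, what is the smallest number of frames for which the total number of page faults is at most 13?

f=1: 18 faults
f=2: 17 faults
f=3: 14 faults
f=4: 13 faults
f=5: 9 faults
f=6: 7 faults
f=7: 7 faults
Smallest f with faults ≤ 13 is 4.

4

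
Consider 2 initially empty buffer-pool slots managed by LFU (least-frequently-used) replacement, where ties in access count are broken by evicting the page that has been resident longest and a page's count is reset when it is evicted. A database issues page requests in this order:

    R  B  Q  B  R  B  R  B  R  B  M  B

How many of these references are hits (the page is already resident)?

R → miss, frames [R]
B → miss, frames [R, B]
Q → miss, evict R, frames [B, Q]
B → hit
R → miss, evict Q, frames [B, R]
B → hit
R → hit
B → hit
R → hit
B → hit
M → miss, evict R, frames [B, M]
B → hit
Hits: 7.

7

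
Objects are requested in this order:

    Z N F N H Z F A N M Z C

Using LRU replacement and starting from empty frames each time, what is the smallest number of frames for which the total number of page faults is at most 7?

f=1: 12 faults
f=2: 11 faults
f=3: 11 faults
f=4: 9 faults
f=5: 7 faults
f=6: 7 faults
f=7: 7 faults
Smallest f with faults ≤ 7 is 5.

5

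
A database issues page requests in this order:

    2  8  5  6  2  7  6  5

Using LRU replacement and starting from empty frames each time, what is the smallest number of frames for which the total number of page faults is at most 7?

f=1: 8 faults
f=2: 8 faults
f=3: 7 faults
f=4: 5 faults
f=5: 5 faults
Smallest f with faults ≤ 7 is 3.

3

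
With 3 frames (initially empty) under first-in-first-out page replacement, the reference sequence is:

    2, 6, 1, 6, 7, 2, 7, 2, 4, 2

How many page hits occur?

4

2: miss, frames (2)
6: miss, frames (2 6)
1: miss, frames (2 6 1)
6: hit
7: miss, evict 2, frames (6 1 7)
2: miss, evict 6, frames (1 7 2)
7: hit
2: hit
4: miss, evict 1, frames (7 2 4)
2: hit
Hits: 4.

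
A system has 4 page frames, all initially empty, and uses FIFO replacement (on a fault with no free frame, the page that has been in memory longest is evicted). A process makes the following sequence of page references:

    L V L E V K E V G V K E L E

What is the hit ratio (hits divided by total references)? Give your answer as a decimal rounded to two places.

L: fault, frames [L]
V: fault, frames [L, V]
L: hit
E: fault, frames [L, V, E]
V: hit
K: fault, frames [L, V, E, K]
E: hit
V: hit
G: fault, evict L, frames [V, E, K, G]
V: hit
K: hit
E: hit
L: fault, evict V, frames [E, K, G, L]
E: hit
Hits: 8 of 14 references → 8/14 = 0.5714.

0.57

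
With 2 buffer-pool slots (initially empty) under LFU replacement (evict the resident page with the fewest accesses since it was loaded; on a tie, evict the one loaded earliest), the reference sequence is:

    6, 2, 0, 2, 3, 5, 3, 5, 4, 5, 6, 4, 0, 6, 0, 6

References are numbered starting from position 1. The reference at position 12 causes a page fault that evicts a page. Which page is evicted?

6

pos 1: 6: fault, frames [6]
pos 2: 2: fault, frames [6, 2]
pos 3: 0: fault, evict 6, frames [2, 0]
pos 4: 2: hit
pos 5: 3: fault, evict 0, frames [2, 3]
pos 6: 5: fault, evict 3, frames [2, 5]
pos 7: 3: fault, evict 5, frames [2, 3]
pos 8: 5: fault, evict 3, frames [2, 5]
pos 9: 4: fault, evict 5, frames [2, 4]
pos 10: 5: fault, evict 4, frames [2, 5]
pos 11: 6: fault, evict 5, frames [2, 6]
pos 12: 4: fault, evict 6, frames [2, 4]
At position 12, page 6 is evicted.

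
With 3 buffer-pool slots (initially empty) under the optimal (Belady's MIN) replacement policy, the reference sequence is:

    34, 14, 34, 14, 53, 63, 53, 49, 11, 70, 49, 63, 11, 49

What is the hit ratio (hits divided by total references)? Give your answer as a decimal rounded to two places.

34: fault, frames [34]
14: fault, frames [34, 14]
34: hit
14: hit
53: fault, frames [34, 14, 53]
63: fault, evict 14, frames [34, 53, 63]
53: hit
49: fault, evict 53, frames [34, 63, 49]
11: fault, evict 34, frames [63, 49, 11]
70: fault, evict 11, frames [63, 49, 70]
49: hit
63: hit
11: fault, evict 70, frames [63, 49, 11]
49: hit
Hits: 6 of 14 references → 6/14 = 0.4286.

0.43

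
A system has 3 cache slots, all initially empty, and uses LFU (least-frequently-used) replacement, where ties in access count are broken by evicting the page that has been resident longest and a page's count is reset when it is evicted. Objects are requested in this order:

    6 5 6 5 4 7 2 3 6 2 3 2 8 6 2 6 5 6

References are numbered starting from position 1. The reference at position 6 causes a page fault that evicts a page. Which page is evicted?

4

pos 1: 6: fault, frames {6}
pos 2: 5: fault, frames {6,5}
pos 3: 6: hit
pos 4: 5: hit
pos 5: 4: fault, frames {6,5,4}
pos 6: 7: fault, evict 4, frames {6,5,7}
At position 6, page 4 is evicted.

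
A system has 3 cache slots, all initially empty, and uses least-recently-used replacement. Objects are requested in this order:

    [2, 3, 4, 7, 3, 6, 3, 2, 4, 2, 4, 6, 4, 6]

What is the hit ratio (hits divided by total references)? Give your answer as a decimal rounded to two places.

0.43

2: miss, frames (2)
3: miss, frames (2 3)
4: miss, frames (2 3 4)
7: miss, evict 2, frames (3 4 7)
3: hit
6: miss, evict 4, frames (7 3 6)
3: hit
2: miss, evict 7, frames (6 3 2)
4: miss, evict 6, frames (3 2 4)
2: hit
4: hit
6: miss, evict 3, frames (2 4 6)
4: hit
6: hit
Hits: 6 of 14 references → 6/14 = 0.4286.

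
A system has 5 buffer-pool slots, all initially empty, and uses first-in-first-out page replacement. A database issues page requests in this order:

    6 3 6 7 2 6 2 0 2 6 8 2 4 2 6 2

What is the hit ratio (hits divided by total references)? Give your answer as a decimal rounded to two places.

0.50

6 → fault, frames [6]
3 → fault, frames [6, 3]
6 → hit
7 → fault, frames [6, 3, 7]
2 → fault, frames [6, 3, 7, 2]
6 → hit
2 → hit
0 → fault, frames [6, 3, 7, 2, 0]
2 → hit
6 → hit
8 → fault, evict 6, frames [3, 7, 2, 0, 8]
2 → hit
4 → fault, evict 3, frames [7, 2, 0, 8, 4]
2 → hit
6 → fault, evict 7, frames [2, 0, 8, 4, 6]
2 → hit
Hits: 8 of 16 references → 8/16 = 0.5000.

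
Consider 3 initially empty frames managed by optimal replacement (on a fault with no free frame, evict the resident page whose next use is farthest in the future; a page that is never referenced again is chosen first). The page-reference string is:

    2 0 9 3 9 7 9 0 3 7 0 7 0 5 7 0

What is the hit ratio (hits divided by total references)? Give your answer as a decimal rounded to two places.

2: fault, frames [2]
0: fault, frames [2, 0]
9: fault, frames [2, 0, 9]
3: fault, evict 2, frames [0, 9, 3]
9: hit
7: fault, evict 3, frames [0, 9, 7]
9: hit
0: hit
3: fault, evict 9, frames [0, 7, 3]
7: hit
0: hit
7: hit
0: hit
5: fault, evict 3, frames [0, 7, 5]
7: hit
0: hit
Hits: 9 of 16 references → 9/16 = 0.5625.

0.56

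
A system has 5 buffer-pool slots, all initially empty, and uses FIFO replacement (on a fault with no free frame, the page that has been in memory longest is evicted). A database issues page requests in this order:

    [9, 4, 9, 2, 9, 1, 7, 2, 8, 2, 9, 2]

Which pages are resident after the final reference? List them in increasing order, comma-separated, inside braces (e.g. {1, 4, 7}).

{1, 2, 7, 8, 9}

9 -> miss, frames {9}
4 -> miss, frames {9,4}
9 -> hit
2 -> miss, frames {9,4,2}
9 -> hit
1 -> miss, frames {9,4,2,1}
7 -> miss, frames {9,4,2,1,7}
2 -> hit
8 -> miss, evict 9, frames {4,2,1,7,8}
2 -> hit
9 -> miss, evict 4, frames {2,1,7,8,9}
2 -> hit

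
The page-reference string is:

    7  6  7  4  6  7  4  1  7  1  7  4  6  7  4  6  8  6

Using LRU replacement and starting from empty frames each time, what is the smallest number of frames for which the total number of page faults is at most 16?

f=1: 18 faults
f=2: 14 faults
f=3: 6 faults
f=4: 5 faults
f=5: 5 faults
Smallest f with faults ≤ 16 is 2.

2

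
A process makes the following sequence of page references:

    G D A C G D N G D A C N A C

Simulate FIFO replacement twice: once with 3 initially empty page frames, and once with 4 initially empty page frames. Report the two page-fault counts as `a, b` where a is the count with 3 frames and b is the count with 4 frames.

9, 10

3 frames: F F F F F F F . . F F . . . → 9 faults.
4 frames: F F F F . . F F F F F F . . → 10 faults.
10 > 9: adding a frame increased faults — Belady's anomaly.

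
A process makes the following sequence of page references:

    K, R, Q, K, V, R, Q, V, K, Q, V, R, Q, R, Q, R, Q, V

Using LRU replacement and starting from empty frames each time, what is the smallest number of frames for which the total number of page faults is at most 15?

f=1: 18 faults
f=2: 14 faults
f=3: 8 faults
f=4: 4 faults
Smallest f with faults ≤ 15 is 2.

2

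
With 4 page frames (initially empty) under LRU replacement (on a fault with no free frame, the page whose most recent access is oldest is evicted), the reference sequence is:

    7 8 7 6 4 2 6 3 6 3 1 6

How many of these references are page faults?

7 -> miss, frames {7}
8 -> miss, frames {7,8}
7 -> hit
6 -> miss, frames {8,7,6}
4 -> miss, frames {8,7,6,4}
2 -> miss, evict 8, frames {7,6,4,2}
6 -> hit
3 -> miss, evict 7, frames {4,2,6,3}
6 -> hit
3 -> hit
1 -> miss, evict 4, frames {2,6,3,1}
6 -> hit
Page faults: 7.

7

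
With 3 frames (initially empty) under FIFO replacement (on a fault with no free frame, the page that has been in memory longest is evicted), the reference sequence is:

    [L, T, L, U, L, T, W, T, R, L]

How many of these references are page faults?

L → fault, frames (L)
T → fault, frames (L T)
L → hit
U → fault, frames (L T U)
L → hit
T → hit
W → fault, evict L, frames (T U W)
T → hit
R → fault, evict T, frames (U W R)
L → fault, evict U, frames (W R L)
Page faults: 6.

6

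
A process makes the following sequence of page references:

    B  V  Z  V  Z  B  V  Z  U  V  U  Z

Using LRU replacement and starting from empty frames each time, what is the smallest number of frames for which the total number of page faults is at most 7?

f=1: 12 faults
f=2: 9 faults
f=3: 4 faults
f=4: 4 faults
Smallest f with faults ≤ 7 is 3.

3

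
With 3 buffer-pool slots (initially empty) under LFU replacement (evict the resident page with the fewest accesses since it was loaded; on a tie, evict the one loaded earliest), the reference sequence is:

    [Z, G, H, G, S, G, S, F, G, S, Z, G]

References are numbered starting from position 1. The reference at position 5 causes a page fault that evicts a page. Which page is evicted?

Z

pos 1: Z → fault, frames (Z)
pos 2: G → fault, frames (Z G)
pos 3: H → fault, frames (Z G H)
pos 4: G → hit
pos 5: S → fault, evict Z, frames (G H S)
At position 5, page Z is evicted.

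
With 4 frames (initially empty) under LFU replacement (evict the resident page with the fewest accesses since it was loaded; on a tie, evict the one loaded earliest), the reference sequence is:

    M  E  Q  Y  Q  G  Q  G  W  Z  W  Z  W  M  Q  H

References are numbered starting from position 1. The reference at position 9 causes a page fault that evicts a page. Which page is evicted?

pos 1: M: miss, frames [M]
pos 2: E: miss, frames [M, E]
pos 3: Q: miss, frames [M, E, Q]
pos 4: Y: miss, frames [M, E, Q, Y]
pos 5: Q: hit
pos 6: G: miss, evict M, frames [E, Q, Y, G]
pos 7: Q: hit
pos 8: G: hit
pos 9: W: miss, evict E, frames [Q, Y, G, W]
At position 9, page E is evicted.

E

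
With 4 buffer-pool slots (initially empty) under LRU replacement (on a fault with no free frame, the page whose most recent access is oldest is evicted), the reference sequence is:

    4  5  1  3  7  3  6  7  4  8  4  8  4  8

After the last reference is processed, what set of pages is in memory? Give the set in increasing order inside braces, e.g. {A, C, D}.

4: miss, frames {4}
5: miss, frames {4,5}
1: miss, frames {4,5,1}
3: miss, frames {4,5,1,3}
7: miss, evict 4, frames {5,1,3,7}
3: hit
6: miss, evict 5, frames {1,7,3,6}
7: hit
4: miss, evict 1, frames {3,6,7,4}
8: miss, evict 3, frames {6,7,4,8}
4: hit
8: hit
4: hit
8: hit

{4, 6, 7, 8}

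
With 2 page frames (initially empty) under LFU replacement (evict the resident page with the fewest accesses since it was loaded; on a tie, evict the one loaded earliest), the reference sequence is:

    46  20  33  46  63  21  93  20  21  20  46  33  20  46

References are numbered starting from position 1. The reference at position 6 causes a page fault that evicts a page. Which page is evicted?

pos 1: 46 → fault, frames {46}
pos 2: 20 → fault, frames {46,20}
pos 3: 33 → fault, evict 46, frames {20,33}
pos 4: 46 → fault, evict 20, frames {33,46}
pos 5: 63 → fault, evict 33, frames {46,63}
pos 6: 21 → fault, evict 46, frames {63,21}
At position 6, page 46 is evicted.

46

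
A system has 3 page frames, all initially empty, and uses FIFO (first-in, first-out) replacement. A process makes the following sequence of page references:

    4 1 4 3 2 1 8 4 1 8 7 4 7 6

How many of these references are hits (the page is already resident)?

5

4 → miss, frames {4}
1 → miss, frames {4,1}
4 → hit
3 → miss, frames {4,1,3}
2 → miss, evict 4, frames {1,3,2}
1 → hit
8 → miss, evict 1, frames {3,2,8}
4 → miss, evict 3, frames {2,8,4}
1 → miss, evict 2, frames {8,4,1}
8 → hit
7 → miss, evict 8, frames {4,1,7}
4 → hit
7 → hit
6 → miss, evict 4, frames {1,7,6}
Hits: 5.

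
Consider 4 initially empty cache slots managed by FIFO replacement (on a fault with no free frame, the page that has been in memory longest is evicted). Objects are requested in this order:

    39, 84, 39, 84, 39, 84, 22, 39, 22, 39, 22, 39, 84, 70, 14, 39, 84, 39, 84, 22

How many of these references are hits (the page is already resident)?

12

39 → miss, frames [39]
84 → miss, frames [39, 84]
39 → hit
84 → hit
39 → hit
84 → hit
22 → miss, frames [39, 84, 22]
39 → hit
22 → hit
39 → hit
22 → hit
39 → hit
84 → hit
70 → miss, frames [39, 84, 22, 70]
14 → miss, evict 39, frames [84, 22, 70, 14]
39 → miss, evict 84, frames [22, 70, 14, 39]
84 → miss, evict 22, frames [70, 14, 39, 84]
39 → hit
84 → hit
22 → miss, evict 70, frames [14, 39, 84, 22]
Hits: 12.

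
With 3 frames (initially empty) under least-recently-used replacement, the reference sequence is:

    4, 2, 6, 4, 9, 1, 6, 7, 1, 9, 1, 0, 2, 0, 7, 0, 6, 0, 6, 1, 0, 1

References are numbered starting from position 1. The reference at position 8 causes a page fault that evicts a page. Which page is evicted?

9

pos 1: 4 -> fault, frames (4)
pos 2: 2 -> fault, frames (4 2)
pos 3: 6 -> fault, frames (4 2 6)
pos 4: 4 -> hit
pos 5: 9 -> fault, evict 2, frames (6 4 9)
pos 6: 1 -> fault, evict 6, frames (4 9 1)
pos 7: 6 -> fault, evict 4, frames (9 1 6)
pos 8: 7 -> fault, evict 9, frames (1 6 7)
At position 8, page 9 is evicted.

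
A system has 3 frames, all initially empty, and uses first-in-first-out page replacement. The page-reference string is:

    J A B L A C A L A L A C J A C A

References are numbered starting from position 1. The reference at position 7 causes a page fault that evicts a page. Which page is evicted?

pos 1: J -> fault, frames (J)
pos 2: A -> fault, frames (J A)
pos 3: B -> fault, frames (J A B)
pos 4: L -> fault, evict J, frames (A B L)
pos 5: A -> hit
pos 6: C -> fault, evict A, frames (B L C)
pos 7: A -> fault, evict B, frames (L C A)
At position 7, page B is evicted.

B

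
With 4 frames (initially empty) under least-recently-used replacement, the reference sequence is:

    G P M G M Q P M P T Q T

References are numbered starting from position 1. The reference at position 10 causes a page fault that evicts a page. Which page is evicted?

G

pos 1: G: fault, frames (G)
pos 2: P: fault, frames (G P)
pos 3: M: fault, frames (G P M)
pos 4: G: hit
pos 5: M: hit
pos 6: Q: fault, frames (P G M Q)
pos 7: P: hit
pos 8: M: hit
pos 9: P: hit
pos 10: T: fault, evict G, frames (Q M P T)
At position 10, page G is evicted.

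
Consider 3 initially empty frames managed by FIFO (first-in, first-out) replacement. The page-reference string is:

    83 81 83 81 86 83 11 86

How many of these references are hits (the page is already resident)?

4

83: miss, frames {83}
81: miss, frames {83,81}
83: hit
81: hit
86: miss, frames {83,81,86}
83: hit
11: miss, evict 83, frames {81,86,11}
86: hit
Hits: 4.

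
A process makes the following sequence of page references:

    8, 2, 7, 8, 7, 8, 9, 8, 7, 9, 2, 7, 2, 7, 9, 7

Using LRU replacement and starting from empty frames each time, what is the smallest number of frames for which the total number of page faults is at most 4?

4

f=1: 16 faults
f=2: 10 faults
f=3: 5 faults
f=4: 4 faults
Smallest f with faults ≤ 4 is 4.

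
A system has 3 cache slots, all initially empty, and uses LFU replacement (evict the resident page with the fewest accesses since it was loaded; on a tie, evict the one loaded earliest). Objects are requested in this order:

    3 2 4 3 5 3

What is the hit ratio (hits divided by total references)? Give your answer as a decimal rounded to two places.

3 → fault, frames [3]
2 → fault, frames [3, 2]
4 → fault, frames [3, 2, 4]
3 → hit
5 → fault, evict 2, frames [3, 4, 5]
3 → hit
Hits: 2 of 6 references → 2/6 = 0.3333.

0.33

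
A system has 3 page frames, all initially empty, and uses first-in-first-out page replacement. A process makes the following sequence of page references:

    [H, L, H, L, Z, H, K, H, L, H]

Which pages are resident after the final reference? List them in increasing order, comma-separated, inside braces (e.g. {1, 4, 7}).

H -> fault, frames {H}
L -> fault, frames {H,L}
H -> hit
L -> hit
Z -> fault, frames {H,L,Z}
H -> hit
K -> fault, evict H, frames {L,Z,K}
H -> fault, evict L, frames {Z,K,H}
L -> fault, evict Z, frames {K,H,L}
H -> hit

{H, K, L}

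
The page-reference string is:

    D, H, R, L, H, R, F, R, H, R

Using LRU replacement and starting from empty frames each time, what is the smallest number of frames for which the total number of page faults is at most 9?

f=1: 10 faults
f=2: 8 faults
f=3: 5 faults
f=4: 5 faults
f=5: 5 faults
Smallest f with faults ≤ 9 is 2.

2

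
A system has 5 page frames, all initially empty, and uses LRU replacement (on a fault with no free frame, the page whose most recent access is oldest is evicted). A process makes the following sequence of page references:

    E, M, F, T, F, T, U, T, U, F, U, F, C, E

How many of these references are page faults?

7

E -> miss, frames {E}
M -> miss, frames {E,M}
F -> miss, frames {E,M,F}
T -> miss, frames {E,M,F,T}
F -> hit
T -> hit
U -> miss, frames {E,M,F,T,U}
T -> hit
U -> hit
F -> hit
U -> hit
F -> hit
C -> miss, evict E, frames {M,T,U,F,C}
E -> miss, evict M, frames {T,U,F,C,E}
Page faults: 7.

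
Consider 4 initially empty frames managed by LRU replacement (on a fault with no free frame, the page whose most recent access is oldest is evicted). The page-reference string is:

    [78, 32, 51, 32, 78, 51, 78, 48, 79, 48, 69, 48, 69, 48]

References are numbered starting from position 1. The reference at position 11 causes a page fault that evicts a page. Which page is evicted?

pos 1: 78 -> fault, frames {78}
pos 2: 32 -> fault, frames {78,32}
pos 3: 51 -> fault, frames {78,32,51}
pos 4: 32 -> hit
pos 5: 78 -> hit
pos 6: 51 -> hit
pos 7: 78 -> hit
pos 8: 48 -> fault, frames {32,51,78,48}
pos 9: 79 -> fault, evict 32, frames {51,78,48,79}
pos 10: 48 -> hit
pos 11: 69 -> fault, evict 51, frames {78,79,48,69}
At position 11, page 51 is evicted.

51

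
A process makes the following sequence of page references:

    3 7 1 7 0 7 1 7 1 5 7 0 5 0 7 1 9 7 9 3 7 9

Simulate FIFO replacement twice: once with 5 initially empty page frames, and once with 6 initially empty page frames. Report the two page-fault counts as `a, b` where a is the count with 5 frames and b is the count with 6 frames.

5 frames: F F F . F . . . . F . . . . . . F . . F F . → 8 faults.
6 frames: F F F . F . . . . F . . . . . . F . . . . . → 6 faults.
6 < 8: adding a frame reduced faults, as is typical.

8, 6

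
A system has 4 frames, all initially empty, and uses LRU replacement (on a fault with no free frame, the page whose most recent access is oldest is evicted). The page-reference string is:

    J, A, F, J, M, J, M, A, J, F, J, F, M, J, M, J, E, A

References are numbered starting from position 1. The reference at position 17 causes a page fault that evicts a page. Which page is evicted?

pos 1: J → miss, frames (J)
pos 2: A → miss, frames (J A)
pos 3: F → miss, frames (J A F)
pos 4: J → hit
pos 5: M → miss, frames (A F J M)
pos 6: J → hit
pos 7: M → hit
pos 8: A → hit
pos 9: J → hit
pos 10: F → hit
pos 11: J → hit
pos 12: F → hit
pos 13: M → hit
pos 14: J → hit
pos 15: M → hit
pos 16: J → hit
pos 17: E → miss, evict A, frames (F M J E)
At position 17, page A is evicted.

A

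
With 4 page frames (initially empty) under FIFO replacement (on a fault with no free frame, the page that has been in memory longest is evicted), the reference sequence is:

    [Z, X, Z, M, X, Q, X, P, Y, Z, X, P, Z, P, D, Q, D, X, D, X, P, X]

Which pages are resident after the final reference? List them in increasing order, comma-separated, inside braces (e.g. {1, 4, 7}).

{D, P, Q, X}

Z → fault, frames [Z]
X → fault, frames [Z, X]
Z → hit
M → fault, frames [Z, X, M]
X → hit
Q → fault, frames [Z, X, M, Q]
X → hit
P → fault, evict Z, frames [X, M, Q, P]
Y → fault, evict X, frames [M, Q, P, Y]
Z → fault, evict M, frames [Q, P, Y, Z]
X → fault, evict Q, frames [P, Y, Z, X]
P → hit
Z → hit
P → hit
D → fault, evict P, frames [Y, Z, X, D]
Q → fault, evict Y, frames [Z, X, D, Q]
D → hit
X → hit
D → hit
X → hit
P → fault, evict Z, frames [X, D, Q, P]
X → hit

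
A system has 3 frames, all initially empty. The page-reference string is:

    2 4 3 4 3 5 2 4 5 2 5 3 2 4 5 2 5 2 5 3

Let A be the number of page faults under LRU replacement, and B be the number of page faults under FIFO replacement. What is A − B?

1

Under LRU: F F F . . F F F . . . F . F F . . . . F → 10 faults.
Under FIFO: F F F . . F F F . . . F . . F F . . . . → 9 faults.
A − B = 10 − 9 = 1.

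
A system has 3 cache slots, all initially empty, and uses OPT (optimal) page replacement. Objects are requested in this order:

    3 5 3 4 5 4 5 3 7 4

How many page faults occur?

4

3: miss, frames (3)
5: miss, frames (3 5)
3: hit
4: miss, frames (3 5 4)
5: hit
4: hit
5: hit
3: hit
7: miss, evict 5, frames (3 4 7)
4: hit
Page faults: 4.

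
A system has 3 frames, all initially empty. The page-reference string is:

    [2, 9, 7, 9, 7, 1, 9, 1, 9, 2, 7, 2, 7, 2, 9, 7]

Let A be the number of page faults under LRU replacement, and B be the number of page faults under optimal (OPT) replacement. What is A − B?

1

Under LRU: F F F . . F . . . F F . . . . . → 6 faults.
Under OPT: F F F . . F . . . . F . . . . . → 5 faults.
A − B = 6 − 5 = 1.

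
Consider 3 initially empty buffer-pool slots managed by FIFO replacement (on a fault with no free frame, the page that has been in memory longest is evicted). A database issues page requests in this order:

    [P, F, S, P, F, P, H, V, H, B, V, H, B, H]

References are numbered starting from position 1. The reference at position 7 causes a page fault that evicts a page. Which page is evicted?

P

pos 1: P -> miss, frames {P}
pos 2: F -> miss, frames {P,F}
pos 3: S -> miss, frames {P,F,S}
pos 4: P -> hit
pos 5: F -> hit
pos 6: P -> hit
pos 7: H -> miss, evict P, frames {F,S,H}
At position 7, page P is evicted.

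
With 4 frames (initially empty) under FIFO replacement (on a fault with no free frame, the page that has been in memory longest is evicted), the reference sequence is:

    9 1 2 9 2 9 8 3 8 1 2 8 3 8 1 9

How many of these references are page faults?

6

9 -> miss, frames (9)
1 -> miss, frames (9 1)
2 -> miss, frames (9 1 2)
9 -> hit
2 -> hit
9 -> hit
8 -> miss, frames (9 1 2 8)
3 -> miss, evict 9, frames (1 2 8 3)
8 -> hit
1 -> hit
2 -> hit
8 -> hit
3 -> hit
8 -> hit
1 -> hit
9 -> miss, evict 1, frames (2 8 3 9)
Page faults: 6.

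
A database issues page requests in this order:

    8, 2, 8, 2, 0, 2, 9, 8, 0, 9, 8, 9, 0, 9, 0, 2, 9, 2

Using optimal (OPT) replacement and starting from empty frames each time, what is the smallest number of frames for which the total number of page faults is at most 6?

f=1: 18 faults
f=2: 8 faults
f=3: 5 faults
f=4: 4 faults
Smallest f with faults ≤ 6 is 3.

3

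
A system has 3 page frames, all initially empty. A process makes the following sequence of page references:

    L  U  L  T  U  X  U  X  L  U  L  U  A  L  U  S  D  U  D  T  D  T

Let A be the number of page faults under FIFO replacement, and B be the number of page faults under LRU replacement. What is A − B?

Under FIFO: F F . F . F . . F F . . F . . F F F . F . . → 11 faults.
Under LRU: F F . F . F . . F . . . F . . F F . . F . . → 9 faults.
A − B = 11 − 9 = 2.

2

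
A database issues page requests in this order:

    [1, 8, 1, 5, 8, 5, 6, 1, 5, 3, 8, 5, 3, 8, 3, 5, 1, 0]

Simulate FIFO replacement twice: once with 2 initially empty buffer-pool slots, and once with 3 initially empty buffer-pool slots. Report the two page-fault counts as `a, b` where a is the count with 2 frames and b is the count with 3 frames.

14, 10

2 frames: F F . F . . F F F F F F F F . F F F → 14 faults.
3 frames: F F . F . . F F . F F F . . . . F F → 10 faults.
10 < 14: adding a frame reduced faults, as is typical.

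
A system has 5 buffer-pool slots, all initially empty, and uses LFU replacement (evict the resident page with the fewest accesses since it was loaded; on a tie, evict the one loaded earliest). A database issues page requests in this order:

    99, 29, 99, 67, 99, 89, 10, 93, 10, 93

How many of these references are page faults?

99: fault, frames {99}
29: fault, frames {99,29}
99: hit
67: fault, frames {99,29,67}
99: hit
89: fault, frames {99,29,67,89}
10: fault, frames {99,29,67,89,10}
93: fault, evict 29, frames {99,67,89,10,93}
10: hit
93: hit
Page faults: 6.

6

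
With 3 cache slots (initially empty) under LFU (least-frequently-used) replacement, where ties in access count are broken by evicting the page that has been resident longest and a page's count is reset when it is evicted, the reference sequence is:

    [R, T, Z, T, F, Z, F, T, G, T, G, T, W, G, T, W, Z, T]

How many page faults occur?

7

R → fault, frames (R)
T → fault, frames (R T)
Z → fault, frames (R T Z)
T → hit
F → fault, evict R, frames (T Z F)
Z → hit
F → hit
T → hit
G → fault, evict Z, frames (T F G)
T → hit
G → hit
T → hit
W → fault, evict F, frames (T G W)
G → hit
T → hit
W → hit
Z → fault, evict W, frames (T G Z)
T → hit
Page faults: 7.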